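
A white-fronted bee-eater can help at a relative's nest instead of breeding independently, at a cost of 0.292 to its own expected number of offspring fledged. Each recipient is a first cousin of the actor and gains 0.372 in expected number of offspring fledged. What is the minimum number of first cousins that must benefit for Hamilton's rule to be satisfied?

r to a first cousin = 1/8 (first cousins share one grandparent pair — two paths of length 4: r = 2·(1/2)^4 = 1/8).
Hamilton's rule: n·r·B > C  ⇒  n > C/(r·B) = 0.292/(0.125·0.372) = 6.28.
The smallest integer exceeding 6.28 is 7.

7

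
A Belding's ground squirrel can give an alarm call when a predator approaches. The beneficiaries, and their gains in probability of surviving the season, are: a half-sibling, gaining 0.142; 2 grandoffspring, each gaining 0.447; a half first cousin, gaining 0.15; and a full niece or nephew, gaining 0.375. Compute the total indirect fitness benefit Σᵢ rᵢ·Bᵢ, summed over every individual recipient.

0.362125

r to a half-sibling = 1/4 (half-sibs share one parent — one path of length 2: r = (1/2)^2 = 1/4).
r to a grandoffspring = 1/4 (two parent–offspring links: r = (1/2)^2 = 1/4).
r to a half first cousin = 0.0625 (half first cousins share one grandparent — one path of length 4: r = (1/2)^4 = 1/16).
r to a full niece or nephew = 0.25 (full aunt/uncle↔niece/nephew: two paths of length 3 through the shared grandparent pair: r = 2·(1/2)^3 = 1/4).
Summing one r·B term per recipient: 1·0.25·0.142 + 2·0.25·0.447 + 1·0.0625·0.15 + 1·0.25·0.375 = 0.362125.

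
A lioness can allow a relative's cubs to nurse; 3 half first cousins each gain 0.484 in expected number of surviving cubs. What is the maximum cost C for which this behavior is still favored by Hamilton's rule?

r to a half first cousin = 1/16 (half first cousins share one grandparent — one path of length 4: r = (1/2)^4 = 1/16).
Hamilton's rule: n·r·B > C, so the trait is favored while C < n·r·B = 3·0.0625·0.484 = 0.09075.

0.09075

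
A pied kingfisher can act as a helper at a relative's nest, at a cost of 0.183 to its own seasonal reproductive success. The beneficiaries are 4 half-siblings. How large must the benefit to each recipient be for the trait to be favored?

r to a half-sibling = 1/4 (half-sibs share one parent — one path of length 2: r = (1/2)^2 = 1/4).
Hamilton's rule with n recipients of equal r: n·r·B > C, so B > C/(n·r) = 0.183/(4·0.25) = 0.183.

0.183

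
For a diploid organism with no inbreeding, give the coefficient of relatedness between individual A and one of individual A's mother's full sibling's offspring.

0.125

Each parent–offspring link contributes a factor of 1/2, and independent paths through distinct common ancestors add.
First cousins share one grandparent pair — two paths of length 4: r = 2·(1/2)^4 = 1/8.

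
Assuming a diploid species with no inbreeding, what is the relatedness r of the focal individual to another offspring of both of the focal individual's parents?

0.5

Each parent–offspring link contributes a factor of 1/2, and independent paths through distinct common ancestors add.
Full sibs share both parents — two paths of length 2: r = 2·(1/2)^2 = 1/2.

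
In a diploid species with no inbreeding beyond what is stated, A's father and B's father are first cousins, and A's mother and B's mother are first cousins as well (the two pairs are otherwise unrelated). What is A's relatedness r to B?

With two independent routes of shared ancestry, r is the sum of the two contributions.
A and B are related in two ways: second cousins through their fathers (r = 1/32) and second cousins through their mothers (r = 1/32).
r = 1/32 + 1/32 = 0.0625.

0.0625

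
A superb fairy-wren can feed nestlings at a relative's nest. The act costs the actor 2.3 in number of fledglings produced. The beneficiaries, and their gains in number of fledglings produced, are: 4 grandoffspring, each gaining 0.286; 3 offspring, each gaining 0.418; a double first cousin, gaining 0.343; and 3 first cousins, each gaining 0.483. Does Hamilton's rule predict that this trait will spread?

Hamilton's rule: the trait is favored when the sum of r·B over every recipient exceeds the actor's cost C.
r to a grandoffspring = 1/4 (two parent–offspring links: r = (1/2)^2 = 1/4).
r to an offspring = 0.5 (one parent–offspring link: r = (1/2)^1 = 1/2).
r to a double first cousin = 1/4 (double first cousins share both grandparent pairs — four paths of length 4: r = 4·(1/2)^4 = 1/4).
r to a first cousin = 1/8 (first cousins share one grandparent pair — two paths of length 4: r = 2·(1/2)^4 = 1/8).
Summing one r·B term per recipient: 4·0.25·0.286 + 3·0.5·0.418 + 1·0.25·0.343 + 3·0.125·0.483 = 1.179875.
1.179875 < 2.3: the indirect benefit is less than the cost.

No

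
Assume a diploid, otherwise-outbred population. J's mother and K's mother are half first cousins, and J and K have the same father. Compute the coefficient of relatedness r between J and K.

0.265625

Relatedness sums over independent paths through distinct common ancestors.
J and K are related in two ways: half second cousins through their mothers (r = 1/64) and half-sibs through their shared father (r = 1/4).
r = 1/64 + 1/4 = 0.265625.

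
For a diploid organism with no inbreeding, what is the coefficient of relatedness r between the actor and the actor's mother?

Each parent–offspring link contributes a factor of 1/2, and independent paths through distinct common ancestors add.
One parent–offspring link: r = (1/2)^1 = 1/2.

0.5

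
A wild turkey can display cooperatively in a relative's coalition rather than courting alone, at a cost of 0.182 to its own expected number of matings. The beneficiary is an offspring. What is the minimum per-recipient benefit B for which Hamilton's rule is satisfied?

0.364

r to an offspring = 1/2 (one parent–offspring link: r = (1/2)^1 = 1/2).
Hamilton's rule with n recipients of equal r: n·r·B > C, so B > C/(n·r) = 0.182/(1·0.5) = 0.364.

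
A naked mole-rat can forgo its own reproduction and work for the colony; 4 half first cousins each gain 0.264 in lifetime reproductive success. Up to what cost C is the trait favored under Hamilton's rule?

r to a half first cousin = 1/16 (half first cousins share one grandparent — one path of length 4: r = (1/2)^4 = 1/16).
Hamilton's rule: n·r·B > C, so the trait is favored while C < n·r·B = 4·0.0625·0.264 = 0.066.

0.066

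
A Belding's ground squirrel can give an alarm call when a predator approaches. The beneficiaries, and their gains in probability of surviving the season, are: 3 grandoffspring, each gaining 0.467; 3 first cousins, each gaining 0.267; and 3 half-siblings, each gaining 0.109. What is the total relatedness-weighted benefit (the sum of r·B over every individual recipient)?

r to a grandoffspring = 0.25 (two parent–offspring links: r = (1/2)^2 = 1/4).
r to a first cousin = 1/8 (first cousins share one grandparent pair — two paths of length 4: r = 2·(1/2)^4 = 1/8).
r to a half-sibling = 1/4 (half-sibs share one parent — one path of length 2: r = (1/2)^2 = 1/4).
Summing one r·B term per recipient: 3·0.25·0.467 + 3·0.125·0.267 + 3·0.25·0.109 = 0.532125.

0.532125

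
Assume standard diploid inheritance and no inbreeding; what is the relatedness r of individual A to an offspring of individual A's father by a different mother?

Each parent–offspring link contributes a factor of 1/2, and independent paths through distinct common ancestors add.
Half-sibs share one parent — one path of length 2: r = (1/2)^2 = 1/4.

0.25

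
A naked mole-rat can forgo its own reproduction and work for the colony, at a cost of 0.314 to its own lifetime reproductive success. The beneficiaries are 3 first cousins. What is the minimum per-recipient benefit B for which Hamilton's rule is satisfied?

r to a first cousin = 0.125 (first cousins share one grandparent pair — two paths of length 4: r = 2·(1/2)^4 = 1/8).
Hamilton's rule with n recipients of equal r: n·r·B > C, so B > C/(n·r) = 0.314/(3·0.125) = 0.8373.

0.8373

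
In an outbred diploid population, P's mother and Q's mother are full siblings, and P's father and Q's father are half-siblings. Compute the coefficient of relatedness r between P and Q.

0.1875

Wright's path rule: contributions from independent ancestry routes add.
P and Q are related in two ways: first cousins through their mothers (r = 1/8) and half first cousins through their fathers (r = 1/16).
r = 1/8 + 1/16 = 0.1875.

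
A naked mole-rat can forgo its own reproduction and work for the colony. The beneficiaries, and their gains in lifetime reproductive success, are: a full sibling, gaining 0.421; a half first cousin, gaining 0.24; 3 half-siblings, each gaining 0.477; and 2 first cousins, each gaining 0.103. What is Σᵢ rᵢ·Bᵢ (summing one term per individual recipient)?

r to a full sibling = 1/2 (full sibs share both parents — two paths of length 2: r = 2·(1/2)^2 = 1/2).
r to a half first cousin = 1/16 (half first cousins share one grandparent — one path of length 4: r = (1/2)^4 = 1/16).
r to a half-sibling = 0.25 (half-sibs share one parent — one path of length 2: r = (1/2)^2 = 1/4).
r to a first cousin = 0.125 (first cousins share one grandparent pair — two paths of length 4: r = 2·(1/2)^4 = 1/8).
Summing one r·B term per recipient: 1·0.5·0.421 + 1·0.0625·0.24 + 3·0.25·0.477 + 2·0.125·0.103 = 0.609.

0.609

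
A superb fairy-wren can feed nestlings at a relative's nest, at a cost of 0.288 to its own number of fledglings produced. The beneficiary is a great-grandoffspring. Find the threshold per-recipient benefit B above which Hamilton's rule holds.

r to a great-grandoffspring = 1/8 (three parent–offspring links: r = (1/2)^3 = 1/8).
Hamilton's rule with n recipients of equal r: n·r·B > C, so B > C/(n·r) = 0.288/(1·0.125) = 2.304.

2.304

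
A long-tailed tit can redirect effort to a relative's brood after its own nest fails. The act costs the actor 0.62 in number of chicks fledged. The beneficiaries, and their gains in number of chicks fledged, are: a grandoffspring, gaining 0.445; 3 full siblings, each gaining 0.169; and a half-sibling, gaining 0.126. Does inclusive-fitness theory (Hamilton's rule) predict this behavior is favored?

No

Hamilton's rule: the trait is favored when the sum of r·B over every recipient exceeds the actor's cost C.
r to a grandoffspring = 0.25 (two parent–offspring links: r = (1/2)^2 = 1/4).
r to a full sibling = 0.5 (full sibs share both parents — two paths of length 2: r = 2·(1/2)^2 = 1/2).
r to a half-sibling = 1/4 (half-sibs share one parent — one path of length 2: r = (1/2)^2 = 1/4).
Summing one r·B term per recipient: 1·0.25·0.445 + 3·0.5·0.169 + 1·0.25·0.126 = 0.39625.
0.39625 < 0.62: the indirect benefit is less than the cost.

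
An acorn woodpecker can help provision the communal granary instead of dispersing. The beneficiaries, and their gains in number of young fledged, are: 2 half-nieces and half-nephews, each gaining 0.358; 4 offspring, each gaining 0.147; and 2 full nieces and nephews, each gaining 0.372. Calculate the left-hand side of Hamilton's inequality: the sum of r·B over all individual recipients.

r to a half-niece or half-nephew = 0.125 (half-aunt/uncle↔niece/nephew: one path of length 3: r = (1/2)^3 = 1/8).
r to an offspring = 1/2 (one parent–offspring link: r = (1/2)^1 = 1/2).
r to a full niece or nephew = 1/4 (full aunt/uncle↔niece/nephew: two paths of length 3 through the shared grandparent pair: r = 2·(1/2)^3 = 1/4).
Summing one r·B term per recipient: 2·0.125·0.358 + 4·0.5·0.147 + 2·0.25·0.372 = 0.5695.

0.5695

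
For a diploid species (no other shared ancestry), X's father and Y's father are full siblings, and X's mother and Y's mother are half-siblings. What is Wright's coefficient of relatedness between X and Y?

With two independent routes of shared ancestry, r is the sum of the two contributions.
X and Y are related in two ways: first cousins through their fathers (r = 1/8) and half first cousins through their mothers (r = 1/16).
r = 1/8 + 1/16 = 0.1875.

0.1875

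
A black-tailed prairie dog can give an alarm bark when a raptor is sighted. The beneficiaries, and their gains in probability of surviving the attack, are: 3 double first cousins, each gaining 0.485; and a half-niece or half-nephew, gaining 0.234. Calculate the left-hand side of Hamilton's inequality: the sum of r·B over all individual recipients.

0.393

r to a double first cousin = 0.25 (double first cousins share both grandparent pairs — four paths of length 4: r = 4·(1/2)^4 = 1/4).
r to a half-niece or half-nephew = 0.125 (half-aunt/uncle↔niece/nephew: one path of length 3: r = (1/2)^3 = 1/8).
Summing one r·B term per recipient: 3·0.25·0.485 + 1·0.125·0.234 = 0.393.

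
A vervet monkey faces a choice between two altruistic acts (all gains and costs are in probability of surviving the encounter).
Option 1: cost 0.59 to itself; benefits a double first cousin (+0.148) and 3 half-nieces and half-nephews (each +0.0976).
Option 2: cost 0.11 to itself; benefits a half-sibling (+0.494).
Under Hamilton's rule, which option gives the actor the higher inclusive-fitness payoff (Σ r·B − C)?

Option 1: r to a double first cousin = 0.25.
Option 1: r to a half-niece or half-nephew = 0.125.
Option 1: Σ r·B − C = (1·0.25·0.148 + 3·0.125·0.0976) − 0.59 = -0.5164.
Option 2: r to a half-sibling = 0.25.
Option 2: Σ r·B − C = (1·0.25·0.494) − 0.11 = 0.0135.
Option 2 has the higher net inclusive-fitness payoff.

Option 2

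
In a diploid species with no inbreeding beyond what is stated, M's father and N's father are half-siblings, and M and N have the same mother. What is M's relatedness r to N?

0.3125

With two independent routes of shared ancestry, r is the sum of the two contributions.
M and N are related in two ways: half first cousins through their fathers (r = 1/16) and half-sibs through their shared mother (r = 1/4).
r = 1/16 + 1/4 = 0.3125.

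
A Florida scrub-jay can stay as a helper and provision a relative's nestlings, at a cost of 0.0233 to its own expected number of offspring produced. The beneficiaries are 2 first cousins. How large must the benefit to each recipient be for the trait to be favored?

0.0932

r to a first cousin = 1/8 (first cousins share one grandparent pair — two paths of length 4: r = 2·(1/2)^4 = 1/8).
Hamilton's rule with n recipients of equal r: n·r·B > C, so B > C/(n·r) = 0.0233/(2·0.125) = 0.0932.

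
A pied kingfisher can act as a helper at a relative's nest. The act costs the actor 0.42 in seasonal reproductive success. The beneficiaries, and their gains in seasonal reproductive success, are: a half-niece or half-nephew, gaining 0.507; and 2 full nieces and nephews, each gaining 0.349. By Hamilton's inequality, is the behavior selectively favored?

No

Hamilton's rule: the trait is favored when the sum of r·B over every recipient exceeds the actor's cost C.
r to a half-niece or half-nephew = 1/8 (half-aunt/uncle↔niece/nephew: one path of length 3: r = (1/2)^3 = 1/8).
r to a full niece or nephew = 0.25 (full aunt/uncle↔niece/nephew: two paths of length 3 through the shared grandparent pair: r = 2·(1/2)^3 = 1/4).
Summing one r·B term per recipient: 1·0.125·0.507 + 2·0.25·0.349 = 0.237875.
0.237875 < 0.42: the indirect benefit is less than the cost.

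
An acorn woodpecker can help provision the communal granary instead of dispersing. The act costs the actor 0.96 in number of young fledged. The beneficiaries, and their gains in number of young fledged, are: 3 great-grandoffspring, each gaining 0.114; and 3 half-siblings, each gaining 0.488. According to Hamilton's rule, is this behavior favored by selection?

No

Hamilton's rule: the trait is favored when the sum of r·B over every recipient exceeds the actor's cost C.
r to a great-grandoffspring = 0.125 (three parent–offspring links: r = (1/2)^3 = 1/8).
r to a half-sibling = 1/4 (half-sibs share one parent — one path of length 2: r = (1/2)^2 = 1/4).
Summing one r·B term per recipient: 3·0.125·0.114 + 3·0.25·0.488 = 0.40875.
0.40875 < 0.96: the indirect benefit is less than the cost.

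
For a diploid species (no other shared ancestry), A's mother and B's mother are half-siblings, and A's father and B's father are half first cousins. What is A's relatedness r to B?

Relatedness sums over independent paths through distinct common ancestors.
A and B are related in two ways: half first cousins through their mothers (r = 1/16) and half second cousins through their fathers (r = 1/64).
r = 1/16 + 1/64 = 5/64 = 0.078125.

0.078125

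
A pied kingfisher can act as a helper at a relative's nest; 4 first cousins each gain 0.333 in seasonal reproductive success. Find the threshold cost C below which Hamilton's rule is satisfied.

0.1665

r to a first cousin = 1/8 (first cousins share one grandparent pair — two paths of length 4: r = 2·(1/2)^4 = 1/8).
Hamilton's rule: n·r·B > C, so the trait is favored while C < n·r·B = 4·0.125·0.333 = 0.1665.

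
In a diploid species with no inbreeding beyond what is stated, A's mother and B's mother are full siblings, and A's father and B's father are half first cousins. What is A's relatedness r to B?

0.140625

Wright's path rule: contributions from independent ancestry routes add.
A and B are related in two ways: first cousins through their mothers (r = 1/8) and half second cousins through their fathers (r = 1/64).
r = 1/8 + 1/64 = 9/64 = 0.140625.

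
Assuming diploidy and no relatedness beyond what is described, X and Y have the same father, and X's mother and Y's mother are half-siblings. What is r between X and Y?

With two independent routes of shared ancestry, r is the sum of the two contributions.
X and Y are related in two ways: half-sibs through their shared father (r = 1/4) and half first cousins through their mothers (r = 1/16).
r = 1/4 + 1/16 = 5/16 = 0.3125.

0.3125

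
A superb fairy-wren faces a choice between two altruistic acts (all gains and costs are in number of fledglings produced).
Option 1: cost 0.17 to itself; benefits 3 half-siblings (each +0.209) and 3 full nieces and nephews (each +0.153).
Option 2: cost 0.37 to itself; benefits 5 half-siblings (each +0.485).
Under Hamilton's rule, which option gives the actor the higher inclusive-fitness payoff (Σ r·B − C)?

Option 1: r to a half-sibling = 0.25.
Option 1: r to a full niece or nephew = 0.25.
Option 1: Σ r·B − C = (3·0.25·0.209 + 3·0.25·0.153) − 0.17 = 0.1015.
Option 2: r to a half-sibling = 0.25.
Option 2: Σ r·B − C = (5·0.25·0.485) − 0.37 = 0.23625.
Option 2 has the higher net inclusive-fitness payoff.

Option 2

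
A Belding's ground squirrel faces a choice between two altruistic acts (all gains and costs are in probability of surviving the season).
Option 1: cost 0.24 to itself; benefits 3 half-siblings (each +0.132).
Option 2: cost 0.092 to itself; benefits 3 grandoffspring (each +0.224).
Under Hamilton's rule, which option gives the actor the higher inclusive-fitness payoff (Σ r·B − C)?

Option 2

Option 1: r to a half-sibling = 0.25.
Option 1: Σ r·B − C = (3·0.25·0.132) − 0.24 = -0.141.
Option 2: r to a grandoffspring = 0.25.
Option 2: Σ r·B − C = (3·0.25·0.224) − 0.092 = 0.076.
Option 2 has the higher net inclusive-fitness payoff.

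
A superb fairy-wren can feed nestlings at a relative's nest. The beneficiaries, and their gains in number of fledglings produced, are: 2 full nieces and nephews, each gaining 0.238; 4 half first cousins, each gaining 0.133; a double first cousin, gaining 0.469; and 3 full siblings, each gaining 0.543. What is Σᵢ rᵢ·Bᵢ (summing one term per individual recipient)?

r to a full niece or nephew = 0.25 (full aunt/uncle↔niece/nephew: two paths of length 3 through the shared grandparent pair: r = 2·(1/2)^3 = 1/4).
r to a half first cousin = 0.0625 (half first cousins share one grandparent — one path of length 4: r = (1/2)^4 = 1/16).
r to a double first cousin = 0.25 (double first cousins share both grandparent pairs — four paths of length 4: r = 4·(1/2)^4 = 1/4).
r to a full sibling = 1/2 (full sibs share both parents — two paths of length 2: r = 2·(1/2)^2 = 1/2).
Summing one r·B term per recipient: 2·0.25·0.238 + 4·0.0625·0.133 + 1·0.25·0.469 + 3·0.5·0.543 = 1.084.

1.084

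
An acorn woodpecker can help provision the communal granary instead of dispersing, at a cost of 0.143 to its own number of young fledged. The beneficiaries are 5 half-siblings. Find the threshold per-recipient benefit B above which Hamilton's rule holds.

0.1144

r to a half-sibling = 1/4 (half-sibs share one parent — one path of length 2: r = (1/2)^2 = 1/4).
Hamilton's rule with n recipients of equal r: n·r·B > C, so B > C/(n·r) = 0.143/(5·0.25) = 0.1144.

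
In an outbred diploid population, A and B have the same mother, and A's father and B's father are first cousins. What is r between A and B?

0.28125

Relatedness sums over independent paths through distinct common ancestors.
A and B are related in two ways: half-sibs through their shared mother (r = 1/4) and second cousins through their fathers (r = 1/32).
r = 1/4 + 1/32 = 9/32 = 0.28125.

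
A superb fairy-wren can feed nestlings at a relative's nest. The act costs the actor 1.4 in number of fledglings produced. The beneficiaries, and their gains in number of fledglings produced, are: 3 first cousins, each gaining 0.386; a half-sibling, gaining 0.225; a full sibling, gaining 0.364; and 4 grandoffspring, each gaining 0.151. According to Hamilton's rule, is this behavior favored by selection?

Hamilton's rule: the trait is favored when the sum of r·B over every recipient exceeds the actor's cost C.
r to a first cousin = 1/8 (first cousins share one grandparent pair — two paths of length 4: r = 2·(1/2)^4 = 1/8).
r to a half-sibling = 0.25 (half-sibs share one parent — one path of length 2: r = (1/2)^2 = 1/4).
r to a full sibling = 0.5 (full sibs share both parents — two paths of length 2: r = 2·(1/2)^2 = 1/2).
r to a grandoffspring = 1/4 (two parent–offspring links: r = (1/2)^2 = 1/4).
Summing one r·B term per recipient: 3·0.125·0.386 + 1·0.25·0.225 + 1·0.5·0.364 + 4·0.25·0.151 = 0.534.
0.534 < 1.4: the indirect benefit is less than the cost.

No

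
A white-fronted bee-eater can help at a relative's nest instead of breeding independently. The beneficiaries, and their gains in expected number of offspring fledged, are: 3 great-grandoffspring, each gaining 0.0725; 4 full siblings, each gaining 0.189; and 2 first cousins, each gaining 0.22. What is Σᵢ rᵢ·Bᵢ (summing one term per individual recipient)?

r to a great-grandoffspring = 0.125 (three parent–offspring links: r = (1/2)^3 = 1/8).
r to a full sibling = 0.5 (full sibs share both parents — two paths of length 2: r = 2·(1/2)^2 = 1/2).
r to a first cousin = 1/8 (first cousins share one grandparent pair — two paths of length 4: r = 2·(1/2)^4 = 1/8).
Summing one r·B term per recipient: 3·0.125·0.0725 + 4·0.5·0.189 + 2·0.125·0.22 = 0.4601875.

0.4601875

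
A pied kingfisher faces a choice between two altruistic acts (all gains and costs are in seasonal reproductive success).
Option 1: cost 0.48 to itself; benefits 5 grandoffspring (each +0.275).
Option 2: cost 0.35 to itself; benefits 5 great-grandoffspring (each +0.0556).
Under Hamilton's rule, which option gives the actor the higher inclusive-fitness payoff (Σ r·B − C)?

Option 1: r to a grandoffspring = 0.25.
Option 1: Σ r·B − C = (5·0.25·0.275) − 0.48 = -0.13625.
Option 2: r to a great-grandoffspring = 0.125.
Option 2: Σ r·B − C = (5·0.125·0.0556) − 0.35 = -0.31525.
Option 1 has the higher net inclusive-fitness payoff.

Option 1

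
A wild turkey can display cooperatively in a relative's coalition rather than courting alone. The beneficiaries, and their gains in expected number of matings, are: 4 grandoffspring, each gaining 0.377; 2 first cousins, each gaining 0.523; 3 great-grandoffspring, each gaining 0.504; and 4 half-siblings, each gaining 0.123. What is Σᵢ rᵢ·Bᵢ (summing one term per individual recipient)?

0.81975

r to a grandoffspring = 1/4 (two parent–offspring links: r = (1/2)^2 = 1/4).
r to a first cousin = 1/8 (first cousins share one grandparent pair — two paths of length 4: r = 2·(1/2)^4 = 1/8).
r to a great-grandoffspring = 1/8 (three parent–offspring links: r = (1/2)^3 = 1/8).
r to a half-sibling = 0.25 (half-sibs share one parent — one path of length 2: r = (1/2)^2 = 1/4).
Summing one r·B term per recipient: 4·0.25·0.377 + 2·0.125·0.523 + 3·0.125·0.504 + 4·0.25·0.123 = 0.81975.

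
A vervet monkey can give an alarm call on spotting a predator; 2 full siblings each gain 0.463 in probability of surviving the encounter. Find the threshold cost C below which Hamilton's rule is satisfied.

0.463

r to a full sibling = 1/2 (full sibs share both parents — two paths of length 2: r = 2·(1/2)^2 = 1/2).
Hamilton's rule: n·r·B > C, so the trait is favored while C < n·r·B = 2·0.5·0.463 = 0.463.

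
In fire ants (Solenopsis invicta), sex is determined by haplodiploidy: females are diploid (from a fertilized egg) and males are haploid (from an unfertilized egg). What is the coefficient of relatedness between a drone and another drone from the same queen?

0.5

Haploid brothers each carry a random half of the queen's diploid genome, so on average they share half: r = 1/2.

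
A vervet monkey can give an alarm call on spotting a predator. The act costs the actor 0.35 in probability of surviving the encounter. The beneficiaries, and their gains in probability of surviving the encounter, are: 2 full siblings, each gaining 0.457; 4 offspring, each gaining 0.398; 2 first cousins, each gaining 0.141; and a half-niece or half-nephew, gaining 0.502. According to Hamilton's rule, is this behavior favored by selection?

Hamilton's rule: the trait is favored when the sum of r·B over every recipient exceeds the actor's cost C.
r to a full sibling = 0.5 (full sibs share both parents — two paths of length 2: r = 2·(1/2)^2 = 1/2).
r to an offspring = 1/2 (one parent–offspring link: r = (1/2)^1 = 1/2).
r to a first cousin = 0.125 (first cousins share one grandparent pair — two paths of length 4: r = 2·(1/2)^4 = 1/8).
r to a half-niece or half-nephew = 1/8 (half-aunt/uncle↔niece/nephew: one path of length 3: r = (1/2)^3 = 1/8).
Summing one r·B term per recipient: 2·0.5·0.457 + 4·0.5·0.398 + 2·0.125·0.141 + 1·0.125·0.502 = 1.351.
1.351 > 0.35: the indirect benefit exceeds the cost.

Yes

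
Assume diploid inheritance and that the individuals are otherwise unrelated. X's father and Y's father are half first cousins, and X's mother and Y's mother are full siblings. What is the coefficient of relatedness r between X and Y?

0.140625

Independent pedigree routes through distinct common ancestors add.
X and Y are related in two ways: half second cousins through their fathers (r = 1/64) and first cousins through their mothers (r = 1/8).
r = 1/64 + 1/8 = 0.140625.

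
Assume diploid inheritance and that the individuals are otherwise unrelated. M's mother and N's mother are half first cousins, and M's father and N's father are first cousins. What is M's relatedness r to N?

0.046875

Relatedness sums over independent paths through distinct common ancestors.
M and N are related in two ways: half second cousins through their mothers (r = 1/64) and second cousins through their fathers (r = 1/32).
r = 1/64 + 1/32 = 3/64 = 0.046875.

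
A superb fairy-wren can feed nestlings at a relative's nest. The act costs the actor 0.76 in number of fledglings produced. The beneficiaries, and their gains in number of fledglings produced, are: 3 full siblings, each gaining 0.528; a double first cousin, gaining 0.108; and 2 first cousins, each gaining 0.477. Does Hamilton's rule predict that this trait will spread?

Yes

Hamilton's rule: the trait is favored when the sum of r·B over every recipient exceeds the actor's cost C.
r to a full sibling = 0.5 (full sibs share both parents — two paths of length 2: r = 2·(1/2)^2 = 1/2).
r to a double first cousin = 0.25 (double first cousins share both grandparent pairs — four paths of length 4: r = 4·(1/2)^4 = 1/4).
r to a first cousin = 0.125 (first cousins share one grandparent pair — two paths of length 4: r = 2·(1/2)^4 = 1/8).
Summing one r·B term per recipient: 3·0.5·0.528 + 1·0.25·0.108 + 2·0.125·0.477 = 0.93825.
0.93825 > 0.76: the indirect benefit exceeds the cost.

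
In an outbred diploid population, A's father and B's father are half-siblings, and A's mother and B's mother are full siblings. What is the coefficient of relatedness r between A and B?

0.1875

Wright's path rule: contributions from independent ancestry routes add.
A and B are related in two ways: half first cousins through their fathers (r = 1/16) and first cousins through their mothers (r = 1/8).
r = 1/16 + 1/8 = 0.1875.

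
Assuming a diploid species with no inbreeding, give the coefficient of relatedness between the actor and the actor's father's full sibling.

Each parent–offspring link contributes a factor of 1/2, and independent paths through distinct common ancestors add.
Full aunt/uncle↔niece/nephew: two paths of length 3 through the shared grandparent pair: r = 2·(1/2)^3 = 1/4.

0.25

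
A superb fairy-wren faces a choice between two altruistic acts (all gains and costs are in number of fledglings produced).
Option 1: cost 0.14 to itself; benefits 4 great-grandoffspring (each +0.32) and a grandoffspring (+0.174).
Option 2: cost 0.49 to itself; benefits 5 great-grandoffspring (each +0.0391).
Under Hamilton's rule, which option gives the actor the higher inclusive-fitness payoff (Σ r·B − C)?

Option 1: r to a great-grandoffspring = 0.125.
Option 1: r to a grandoffspring = 0.25.
Option 1: Σ r·B − C = (4·0.125·0.32 + 1·0.25·0.174) − 0.14 = 0.0635.
Option 2: r to a great-grandoffspring = 0.125.
Option 2: Σ r·B − C = (5·0.125·0.0391) − 0.49 = -0.4655625.
Option 1 has the higher net inclusive-fitness payoff.

Option 1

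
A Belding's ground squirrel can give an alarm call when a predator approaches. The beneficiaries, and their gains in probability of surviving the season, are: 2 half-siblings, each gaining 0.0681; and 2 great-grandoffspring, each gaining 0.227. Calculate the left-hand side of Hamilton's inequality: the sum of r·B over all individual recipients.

0.0908

r to a half-sibling = 0.25 (half-sibs share one parent — one path of length 2: r = (1/2)^2 = 1/4).
r to a great-grandoffspring = 1/8 (three parent–offspring links: r = (1/2)^3 = 1/8).
Summing one r·B term per recipient: 2·0.25·0.0681 + 2·0.125·0.227 = 0.0908.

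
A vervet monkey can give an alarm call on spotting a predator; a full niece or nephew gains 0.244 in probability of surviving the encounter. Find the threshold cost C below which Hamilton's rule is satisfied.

0.061

r to a full niece or nephew = 1/4 (full aunt/uncle↔niece/nephew: two paths of length 3 through the shared grandparent pair: r = 2·(1/2)^3 = 1/4).
Hamilton's rule: n·r·B > C, so the trait is favored while C < n·r·B = 1·0.25·0.244 = 0.061.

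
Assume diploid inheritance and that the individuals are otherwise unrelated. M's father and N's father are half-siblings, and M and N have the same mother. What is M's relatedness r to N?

Wright's path rule: contributions from independent ancestry routes add.
M and N are related in two ways: half first cousins through their fathers (r = 1/16) and half-sibs through their shared mother (r = 1/4).
r = 1/16 + 1/4 = 5/16 = 0.3125.

0.3125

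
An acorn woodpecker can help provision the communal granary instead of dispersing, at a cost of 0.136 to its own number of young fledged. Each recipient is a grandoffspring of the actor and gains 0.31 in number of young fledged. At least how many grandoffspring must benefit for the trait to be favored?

2

r to a grandoffspring = 0.25 (two parent–offspring links: r = (1/2)^2 = 1/4).
Hamilton's rule: n·r·B > C  ⇒  n > C/(r·B) = 0.136/(0.25·0.31) = 1.755.
The smallest integer exceeding 1.755 is 2.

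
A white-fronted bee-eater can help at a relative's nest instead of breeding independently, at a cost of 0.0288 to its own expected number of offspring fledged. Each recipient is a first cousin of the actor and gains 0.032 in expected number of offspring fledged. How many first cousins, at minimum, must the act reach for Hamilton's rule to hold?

8

r to a first cousin = 0.125 (first cousins share one grandparent pair — two paths of length 4: r = 2·(1/2)^4 = 1/8).
Hamilton's rule: n·r·B > C  ⇒  n > C/(r·B) = 0.0288/(0.125·0.032) = 7.2.
The smallest integer exceeding 7.2 is 8.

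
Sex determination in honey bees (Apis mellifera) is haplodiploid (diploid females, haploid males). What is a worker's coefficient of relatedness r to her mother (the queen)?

One meiotic link between diploid queen and diploid daughter: r = 1/2.

0.5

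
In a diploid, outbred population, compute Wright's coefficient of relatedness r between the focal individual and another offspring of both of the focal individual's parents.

Each parent–offspring link contributes a factor of 1/2, and independent paths through distinct common ancestors add.
Full sibs share both parents — two paths of length 2: r = 2·(1/2)^2 = 1/2.

0.5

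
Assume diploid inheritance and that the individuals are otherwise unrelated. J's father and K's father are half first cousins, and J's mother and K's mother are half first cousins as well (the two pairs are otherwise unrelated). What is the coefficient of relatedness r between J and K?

Relatedness sums over independent paths through distinct common ancestors.
J and K are related in two ways: half second cousins through their fathers (r = 1/64) and half second cousins through their mothers (r = 1/64).
r = 1/64 + 1/64 = 1/32 = 0.03125.

0.03125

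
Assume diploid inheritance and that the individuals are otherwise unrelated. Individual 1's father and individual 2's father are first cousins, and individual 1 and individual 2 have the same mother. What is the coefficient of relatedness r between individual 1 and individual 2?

0.28125

Wright's path rule: contributions from independent ancestry routes add.
Individual 1 and individual 2 are related in two ways: second cousins through their fathers (r = 1/32) and half-sibs through their shared mother (r = 1/4).
r = 1/32 + 1/4 = 9/32 = 0.28125.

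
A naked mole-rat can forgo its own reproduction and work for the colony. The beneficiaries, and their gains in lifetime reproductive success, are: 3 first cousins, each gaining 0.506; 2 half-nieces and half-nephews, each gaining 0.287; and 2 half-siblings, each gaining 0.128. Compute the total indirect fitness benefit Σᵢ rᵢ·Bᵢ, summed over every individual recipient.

r to a first cousin = 0.125 (first cousins share one grandparent pair — two paths of length 4: r = 2·(1/2)^4 = 1/8).
r to a half-niece or half-nephew = 0.125 (half-aunt/uncle↔niece/nephew: one path of length 3: r = (1/2)^3 = 1/8).
r to a half-sibling = 0.25 (half-sibs share one parent — one path of length 2: r = (1/2)^2 = 1/4).
Summing one r·B term per recipient: 3·0.125·0.506 + 2·0.125·0.287 + 2·0.25·0.128 = 0.3255.

0.3255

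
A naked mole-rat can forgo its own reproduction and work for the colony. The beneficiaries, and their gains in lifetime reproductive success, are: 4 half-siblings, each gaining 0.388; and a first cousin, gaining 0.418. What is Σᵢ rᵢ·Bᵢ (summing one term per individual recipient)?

r to a half-sibling = 0.25 (half-sibs share one parent — one path of length 2: r = (1/2)^2 = 1/4).
r to a first cousin = 1/8 (first cousins share one grandparent pair — two paths of length 4: r = 2·(1/2)^4 = 1/8).
Summing one r·B term per recipient: 4·0.25·0.388 + 1·0.125·0.418 = 0.44025.

0.44025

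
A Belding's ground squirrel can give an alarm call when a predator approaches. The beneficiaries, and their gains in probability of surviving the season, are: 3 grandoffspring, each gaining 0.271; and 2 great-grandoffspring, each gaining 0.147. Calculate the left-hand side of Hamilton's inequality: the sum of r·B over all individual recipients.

r to a grandoffspring = 0.25 (two parent–offspring links: r = (1/2)^2 = 1/4).
r to a great-grandoffspring = 0.125 (three parent–offspring links: r = (1/2)^3 = 1/8).
Summing one r·B term per recipient: 3·0.25·0.271 + 2·0.125·0.147 = 0.24.

0.24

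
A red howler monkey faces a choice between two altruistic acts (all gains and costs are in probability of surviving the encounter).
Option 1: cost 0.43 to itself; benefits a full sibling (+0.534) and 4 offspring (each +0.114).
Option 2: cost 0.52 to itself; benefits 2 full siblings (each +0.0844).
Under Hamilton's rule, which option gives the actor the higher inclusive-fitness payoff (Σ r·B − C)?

Option 1: r to a full sibling = 0.5.
Option 1: r to an offspring = 0.5.
Option 1: Σ r·B − C = (1·0.5·0.534 + 4·0.5·0.114) − 0.43 = 0.065.
Option 2: r to a full sibling = 0.5.
Option 2: Σ r·B − C = (2·0.5·0.0844) − 0.52 = -0.4356.
Option 1 has the higher net inclusive-fitness payoff.

Option 1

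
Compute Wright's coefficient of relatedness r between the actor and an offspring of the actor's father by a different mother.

Each parent–offspring link contributes a factor of 1/2, and independent paths through distinct common ancestors add.
Half-sibs share one parent — one path of length 2: r = (1/2)^2 = 1/4.

0.25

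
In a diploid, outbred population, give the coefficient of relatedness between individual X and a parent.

One parent–offspring link: r = (1/2)^1 = 1/2.

0.5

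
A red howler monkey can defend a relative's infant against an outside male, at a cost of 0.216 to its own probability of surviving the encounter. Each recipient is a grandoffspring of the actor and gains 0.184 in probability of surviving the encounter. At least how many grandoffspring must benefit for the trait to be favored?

r to a grandoffspring = 0.25 (two parent–offspring links: r = (1/2)^2 = 1/4).
Hamilton's rule: n·r·B > C  ⇒  n > C/(r·B) = 0.216/(0.25·0.184) = 4.696.
The smallest integer exceeding 4.696 is 5.

5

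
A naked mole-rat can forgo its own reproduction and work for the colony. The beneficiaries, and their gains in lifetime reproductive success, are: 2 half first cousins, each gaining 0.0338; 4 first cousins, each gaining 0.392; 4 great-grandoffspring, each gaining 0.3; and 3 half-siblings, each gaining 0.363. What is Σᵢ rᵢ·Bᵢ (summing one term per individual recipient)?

0.622475

r to a half first cousin = 1/16 (half first cousins share one grandparent — one path of length 4: r = (1/2)^4 = 1/16).
r to a first cousin = 1/8 (first cousins share one grandparent pair — two paths of length 4: r = 2·(1/2)^4 = 1/8).
r to a great-grandoffspring = 1/8 (three parent–offspring links: r = (1/2)^3 = 1/8).
r to a half-sibling = 1/4 (half-sibs share one parent — one path of length 2: r = (1/2)^2 = 1/4).
Summing one r·B term per recipient: 2·0.0625·0.0338 + 4·0.125·0.392 + 4·0.125·0.3 + 3·0.25·0.363 = 0.622475.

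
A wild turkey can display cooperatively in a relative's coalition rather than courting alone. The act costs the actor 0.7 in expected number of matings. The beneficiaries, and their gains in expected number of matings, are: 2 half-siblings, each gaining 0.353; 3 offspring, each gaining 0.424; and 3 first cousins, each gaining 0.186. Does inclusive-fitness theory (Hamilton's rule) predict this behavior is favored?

Yes

Hamilton's rule: the trait is favored when the sum of r·B over every recipient exceeds the actor's cost C.
r to a half-sibling = 1/4 (half-sibs share one parent — one path of length 2: r = (1/2)^2 = 1/4).
r to an offspring = 0.5 (one parent–offspring link: r = (1/2)^1 = 1/2).
r to a first cousin = 1/8 (first cousins share one grandparent pair — two paths of length 4: r = 2·(1/2)^4 = 1/8).
Summing one r·B term per recipient: 2·0.25·0.353 + 3·0.5·0.424 + 3·0.125·0.186 = 0.88225.
0.88225 > 0.7: the indirect benefit exceeds the cost.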